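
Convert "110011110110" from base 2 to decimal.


Input: "110011110110" in base 2
Positional expansion:
  Digit '1' (value 1) x 2^11 = 2048
  Digit '1' (value 1) x 2^10 = 1024
  Digit '0' (value 0) x 2^9 = 0
  Digit '0' (value 0) x 2^8 = 0
  Digit '1' (value 1) x 2^7 = 128
  Digit '1' (value 1) x 2^6 = 64
  Digit '1' (value 1) x 2^5 = 32
  Digit '1' (value 1) x 2^4 = 16
  Digit '0' (value 0) x 2^3 = 0
  Digit '1' (value 1) x 2^2 = 4
  Digit '1' (value 1) x 2^1 = 2
  Digit '0' (value 0) x 2^0 = 0
Sum = 3318

3318


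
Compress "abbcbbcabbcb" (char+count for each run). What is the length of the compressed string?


Input: abbcbbcabbcb
Runs:
  'a' x 1 => "a1"
  'b' x 2 => "b2"
  'c' x 1 => "c1"
  'b' x 2 => "b2"
  'c' x 1 => "c1"
  'a' x 1 => "a1"
  'b' x 2 => "b2"
  'c' x 1 => "c1"
  'b' x 1 => "b1"
Compressed: "a1b2c1b2c1a1b2c1b1"
Compressed length: 18

18


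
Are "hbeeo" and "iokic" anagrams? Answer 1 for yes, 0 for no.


Strings: "hbeeo", "iokic"
Sorted first:  beeho
Sorted second: ciiko
Differ at position 0: 'b' vs 'c' => not anagrams

0


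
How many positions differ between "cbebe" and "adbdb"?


Comparing "cbebe" and "adbdb" position by position:
  Position 0: 'c' vs 'a' => DIFFER
  Position 1: 'b' vs 'd' => DIFFER
  Position 2: 'e' vs 'b' => DIFFER
  Position 3: 'b' vs 'd' => DIFFER
  Position 4: 'e' vs 'b' => DIFFER
Positions that differ: 5

5


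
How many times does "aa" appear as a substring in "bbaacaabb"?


Searching for "aa" in "bbaacaabb"
Scanning each position:
  Position 0: "bb" => no
  Position 1: "ba" => no
  Position 2: "aa" => MATCH
  Position 3: "ac" => no
  Position 4: "ca" => no
  Position 5: "aa" => MATCH
  Position 6: "ab" => no
  Position 7: "bb" => no
Total occurrences: 2

2


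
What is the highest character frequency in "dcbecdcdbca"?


Input: dcbecdcdbca
Character counts:
  'a': 1
  'b': 2
  'c': 4
  'd': 3
  'e': 1
Maximum frequency: 4

4


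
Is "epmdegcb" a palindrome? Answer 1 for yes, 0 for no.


Input: epmdegcb
Reversed: bcgedmpe
  Compare pos 0 ('e') with pos 7 ('b'): MISMATCH
  Compare pos 1 ('p') with pos 6 ('c'): MISMATCH
  Compare pos 2 ('m') with pos 5 ('g'): MISMATCH
  Compare pos 3 ('d') with pos 4 ('e'): MISMATCH
Result: not a palindrome

0


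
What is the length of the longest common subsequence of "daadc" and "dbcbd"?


LCS of "daadc" and "dbcbd"
DP table:
           d    b    c    b    d
      0    0    0    0    0    0
  d   0    1    1    1    1    1
  a   0    1    1    1    1    1
  a   0    1    1    1    1    1
  d   0    1    1    1    1    2
  c   0    1    1    2    2    2
LCS length = dp[5][5] = 2

2


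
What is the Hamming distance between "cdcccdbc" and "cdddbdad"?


Comparing "cdcccdbc" and "cdddbdad" position by position:
  Position 0: 'c' vs 'c' => same
  Position 1: 'd' vs 'd' => same
  Position 2: 'c' vs 'd' => differ
  Position 3: 'c' vs 'd' => differ
  Position 4: 'c' vs 'b' => differ
  Position 5: 'd' vs 'd' => same
  Position 6: 'b' vs 'a' => differ
  Position 7: 'c' vs 'd' => differ
Total differences (Hamming distance): 5

5


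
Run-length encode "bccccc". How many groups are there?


Input: bccccc
Scanning for consecutive runs:
  Group 1: 'b' x 1 (positions 0-0)
  Group 2: 'c' x 5 (positions 1-5)
Total groups: 2

2


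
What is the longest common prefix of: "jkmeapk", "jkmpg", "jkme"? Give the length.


Words: jkmeapk, jkmpg, jkme
  Position 0: all 'j' => match
  Position 1: all 'k' => match
  Position 2: all 'm' => match
  Position 3: ('e', 'p', 'e') => mismatch, stop
LCP = "jkm" (length 3)

3


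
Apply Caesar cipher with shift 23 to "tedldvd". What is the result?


Caesar cipher: shift "tedldvd" by 23
  't' (pos 19) + 23 = pos 16 = 'q'
  'e' (pos 4) + 23 = pos 1 = 'b'
  'd' (pos 3) + 23 = pos 0 = 'a'
  'l' (pos 11) + 23 = pos 8 = 'i'
  'd' (pos 3) + 23 = pos 0 = 'a'
  'v' (pos 21) + 23 = pos 18 = 's'
  'd' (pos 3) + 23 = pos 0 = 'a'
Result: qbaiasa

qbaiasa


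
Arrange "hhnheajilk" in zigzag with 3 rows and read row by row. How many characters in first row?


Zigzag "hhnheajilk" into 3 rows:
Placing characters:
  'h' => row 0
  'h' => row 1
  'n' => row 2
  'h' => row 1
  'e' => row 0
  'a' => row 1
  'j' => row 2
  'i' => row 1
  'l' => row 0
  'k' => row 1
Rows:
  Row 0: "hel"
  Row 1: "hhaik"
  Row 2: "nj"
First row length: 3

3


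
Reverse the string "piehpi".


Input: piehpi
Reading characters right to left:
  Position 5: 'i'
  Position 4: 'p'
  Position 3: 'h'
  Position 2: 'e'
  Position 1: 'i'
  Position 0: 'p'
Reversed: ipheip

ipheip


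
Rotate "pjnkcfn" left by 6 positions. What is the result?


Input: "pjnkcfn", rotate left by 6
First 6 characters: "pjnkcf"
Remaining characters: "n"
Concatenate remaining + first: "n" + "pjnkcf" = "npjnkcf"

npjnkcf


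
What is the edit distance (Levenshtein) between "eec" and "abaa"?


Computing edit distance: "eec" -> "abaa"
DP table:
           a    b    a    a
      0    1    2    3    4
  e   1    1    2    3    4
  e   2    2    2    3    4
  c   3    3    3    3    4
Edit distance = dp[3][4] = 4

4


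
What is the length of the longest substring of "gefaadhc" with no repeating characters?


Input: "gefaadhc"
Sliding window (track last position of each char):
  Position 0 ('g'): window [0,0] length 1 -- new best
  Position 1 ('e'): window [0,1] length 2 -- new best
  Position 2 ('f'): window [0,2] length 3 -- new best
  Position 3 ('a'): window [0,3] length 4 -- new best
  Position 4 ('a'): repeat (last at 3), move window start to 4
  Position 4 ('a'): window [4,4] length 1
  Position 5 ('d'): window [4,5] length 2
  Position 6 ('h'): window [4,6] length 3
  Position 7 ('c'): window [4,7] length 4
Longest substring with no repeats: "gefa" with length 4

4


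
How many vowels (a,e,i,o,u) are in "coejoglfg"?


Input: coejoglfg
Checking each character:
  'c' at position 0: consonant
  'o' at position 1: vowel (running total: 1)
  'e' at position 2: vowel (running total: 2)
  'j' at position 3: consonant
  'o' at position 4: vowel (running total: 3)
  'g' at position 5: consonant
  'l' at position 6: consonant
  'f' at position 7: consonant
  'g' at position 8: consonant
Total vowels: 3

3


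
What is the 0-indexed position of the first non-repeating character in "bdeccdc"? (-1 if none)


Input: bdeccdc
Character frequencies:
  'b': 1
  'c': 3
  'd': 2
  'e': 1
Scanning left to right for freq == 1:
  Position 0 ('b'): unique! => answer = 0

0


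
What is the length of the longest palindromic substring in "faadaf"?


Input: "faadaf"
Checking substrings for palindromes:
  [2:5] "ada" (len 3) => palindrome
  [1:3] "aa" (len 2) => palindrome
Longest palindromic substring: "ada" with length 3

3


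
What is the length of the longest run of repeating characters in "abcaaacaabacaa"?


Input: "abcaaacaabacaa"
Scanning for longest run:
  Position 1 ('b'): new char, reset run to 1
  Position 2 ('c'): new char, reset run to 1
  Position 3 ('a'): new char, reset run to 1
  Position 4 ('a'): continues run of 'a', length=2
  Position 5 ('a'): continues run of 'a', length=3
  Position 6 ('c'): new char, reset run to 1
  Position 7 ('a'): new char, reset run to 1
  Position 8 ('a'): continues run of 'a', length=2
  Position 9 ('b'): new char, reset run to 1
  Position 10 ('a'): new char, reset run to 1
  Position 11 ('c'): new char, reset run to 1
  Position 12 ('a'): new char, reset run to 1
  Position 13 ('a'): continues run of 'a', length=2
Longest run: 'a' with length 3

3


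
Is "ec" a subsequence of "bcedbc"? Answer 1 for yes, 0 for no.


Check if "ec" is a subsequence of "bcedbc"
Greedy scan:
  Position 0 ('b'): no match needed
  Position 1 ('c'): no match needed
  Position 2 ('e'): matches sub[0] = 'e'
  Position 3 ('d'): no match needed
  Position 4 ('b'): no match needed
  Position 5 ('c'): matches sub[1] = 'c'
All 2 characters matched => is a subsequence

1


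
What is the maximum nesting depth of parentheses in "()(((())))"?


Input: "()(((())))"
Tracking depth:
  Position 0 '(': depth becomes 1
  Position 1 ')': depth becomes 0
  Position 2 '(': depth becomes 1
  Position 3 '(': depth becomes 2
  Position 4 '(': depth becomes 3
  Position 5 '(': depth becomes 4
  Position 6 ')': depth becomes 3
  Position 7 ')': depth becomes 2
  Position 8 ')': depth becomes 1
  Position 9 ')': depth becomes 0
Maximum depth reached: 4

4


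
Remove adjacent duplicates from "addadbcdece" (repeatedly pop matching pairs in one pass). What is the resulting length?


Input: addadbcdece
Stack-based adjacent duplicate removal:
  Read 'a': push. Stack: a
  Read 'd': push. Stack: ad
  Read 'd': matches stack top 'd' => pop. Stack: a
  Read 'a': matches stack top 'a' => pop. Stack: (empty)
  Read 'd': push. Stack: d
  Read 'b': push. Stack: db
  Read 'c': push. Stack: dbc
  Read 'd': push. Stack: dbcd
  Read 'e': push. Stack: dbcde
  Read 'c': push. Stack: dbcdec
  Read 'e': push. Stack: dbcdece
Final stack: "dbcdece" (length 7)

7


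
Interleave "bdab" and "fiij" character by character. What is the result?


Interleaving "bdab" and "fiij":
  Position 0: 'b' from first, 'f' from second => "bf"
  Position 1: 'd' from first, 'i' from second => "di"
  Position 2: 'a' from first, 'i' from second => "ai"
  Position 3: 'b' from first, 'j' from second => "bj"
Result: bfdiaibj

bfdiaibj


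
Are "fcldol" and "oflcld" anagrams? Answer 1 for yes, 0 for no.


Strings: "fcldol", "oflcld"
Sorted first:  cdfllo
Sorted second: cdfllo
Sorted forms match => anagrams

1


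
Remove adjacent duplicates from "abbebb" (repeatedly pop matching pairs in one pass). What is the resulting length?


Input: abbebb
Stack-based adjacent duplicate removal:
  Read 'a': push. Stack: a
  Read 'b': push. Stack: ab
  Read 'b': matches stack top 'b' => pop. Stack: a
  Read 'e': push. Stack: ae
  Read 'b': push. Stack: aeb
  Read 'b': matches stack top 'b' => pop. Stack: ae
Final stack: "ae" (length 2)

2


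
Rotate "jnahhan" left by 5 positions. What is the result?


Input: "jnahhan", rotate left by 5
First 5 characters: "jnahh"
Remaining characters: "an"
Concatenate remaining + first: "an" + "jnahh" = "anjnahh"

anjnahh


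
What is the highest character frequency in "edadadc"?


Input: edadadc
Character counts:
  'a': 2
  'c': 1
  'd': 3
  'e': 1
Maximum frequency: 3

3


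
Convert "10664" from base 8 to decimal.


Input: "10664" in base 8
Positional expansion:
  Digit '1' (value 1) x 8^4 = 4096
  Digit '0' (value 0) x 8^3 = 0
  Digit '6' (value 6) x 8^2 = 384
  Digit '6' (value 6) x 8^1 = 48
  Digit '4' (value 4) x 8^0 = 4
Sum = 4532

4532


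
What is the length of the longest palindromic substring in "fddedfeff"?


Input: "fddedfeff"
Checking substrings for palindromes:
  [2:5] "ded" (len 3) => palindrome
  [5:8] "fef" (len 3) => palindrome
  [1:3] "dd" (len 2) => palindrome
  [7:9] "ff" (len 2) => palindrome
Longest palindromic substring: "ded" with length 3

3


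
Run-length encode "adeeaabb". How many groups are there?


Input: adeeaabb
Scanning for consecutive runs:
  Group 1: 'a' x 1 (positions 0-0)
  Group 2: 'd' x 1 (positions 1-1)
  Group 3: 'e' x 2 (positions 2-3)
  Group 4: 'a' x 2 (positions 4-5)
  Group 5: 'b' x 2 (positions 6-7)
Total groups: 5

5


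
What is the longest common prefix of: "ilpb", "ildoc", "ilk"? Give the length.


Words: ilpb, ildoc, ilk
  Position 0: all 'i' => match
  Position 1: all 'l' => match
  Position 2: ('p', 'd', 'k') => mismatch, stop
LCP = "il" (length 2)

2


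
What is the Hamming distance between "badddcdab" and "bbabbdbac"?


Comparing "badddcdab" and "bbabbdbac" position by position:
  Position 0: 'b' vs 'b' => same
  Position 1: 'a' vs 'b' => differ
  Position 2: 'd' vs 'a' => differ
  Position 3: 'd' vs 'b' => differ
  Position 4: 'd' vs 'b' => differ
  Position 5: 'c' vs 'd' => differ
  Position 6: 'd' vs 'b' => differ
  Position 7: 'a' vs 'a' => same
  Position 8: 'b' vs 'c' => differ
Total differences (Hamming distance): 7

7


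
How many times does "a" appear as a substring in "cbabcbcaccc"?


Searching for "a" in "cbabcbcaccc"
Scanning each position:
  Position 0: "c" => no
  Position 1: "b" => no
  Position 2: "a" => MATCH
  Position 3: "b" => no
  Position 4: "c" => no
  Position 5: "b" => no
  Position 6: "c" => no
  Position 7: "a" => MATCH
  Position 8: "c" => no
  Position 9: "c" => no
  Position 10: "c" => no
Total occurrences: 2

2


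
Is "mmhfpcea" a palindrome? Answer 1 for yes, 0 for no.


Input: mmhfpcea
Reversed: aecpfhmm
  Compare pos 0 ('m') with pos 7 ('a'): MISMATCH
  Compare pos 1 ('m') with pos 6 ('e'): MISMATCH
  Compare pos 2 ('h') with pos 5 ('c'): MISMATCH
  Compare pos 3 ('f') with pos 4 ('p'): MISMATCH
Result: not a palindrome

0


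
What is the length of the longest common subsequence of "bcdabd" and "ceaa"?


LCS of "bcdabd" and "ceaa"
DP table:
           c    e    a    a
      0    0    0    0    0
  b   0    0    0    0    0
  c   0    1    1    1    1
  d   0    1    1    1    1
  a   0    1    1    2    2
  b   0    1    1    2    2
  d   0    1    1    2    2
LCS length = dp[6][4] = 2

2


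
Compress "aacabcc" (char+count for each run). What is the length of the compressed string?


Input: aacabcc
Runs:
  'a' x 2 => "a2"
  'c' x 1 => "c1"
  'a' x 1 => "a1"
  'b' x 1 => "b1"
  'c' x 2 => "c2"
Compressed: "a2c1a1b1c2"
Compressed length: 10

10


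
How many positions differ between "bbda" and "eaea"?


Comparing "bbda" and "eaea" position by position:
  Position 0: 'b' vs 'e' => DIFFER
  Position 1: 'b' vs 'a' => DIFFER
  Position 2: 'd' vs 'e' => DIFFER
  Position 3: 'a' vs 'a' => same
Positions that differ: 3

3


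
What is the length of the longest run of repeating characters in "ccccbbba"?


Input: "ccccbbba"
Scanning for longest run:
  Position 1 ('c'): continues run of 'c', length=2
  Position 2 ('c'): continues run of 'c', length=3
  Position 3 ('c'): continues run of 'c', length=4
  Position 4 ('b'): new char, reset run to 1
  Position 5 ('b'): continues run of 'b', length=2
  Position 6 ('b'): continues run of 'b', length=3
  Position 7 ('a'): new char, reset run to 1
Longest run: 'c' with length 4

4


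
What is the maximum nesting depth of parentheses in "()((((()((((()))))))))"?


Input: "()((((()((((()))))))))"
Tracking depth:
  Position 0 '(': depth becomes 1
  Position 1 ')': depth becomes 0
  Position 2 '(': depth becomes 1
  Position 3 '(': depth becomes 2
  Position 4 '(': depth becomes 3
  Position 5 '(': depth becomes 4
  Position 6 '(': depth becomes 5
  Position 7 ')': depth becomes 4
  Position 8 '(': depth becomes 5
  Position 9 '(': depth becomes 6
  Position 10 '(': depth becomes 7
  Position 11 '(': depth becomes 8
  Position 12 '(': depth becomes 9
  Position 13 ')': depth becomes 8
  Position 14 ')': depth becomes 7
  Position 15 ')': depth becomes 6
  Position 16 ')': depth becomes 5
  Position 17 ')': depth becomes 4
  Position 18 ')': depth becomes 3
  Position 19 ')': depth becomes 2
  Position 20 ')': depth becomes 1
  Position 21 ')': depth becomes 0
Maximum depth reached: 9

9


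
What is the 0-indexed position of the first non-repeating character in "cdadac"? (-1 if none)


Input: cdadac
Character frequencies:
  'a': 2
  'c': 2
  'd': 2
Scanning left to right for freq == 1:
  Position 0 ('c'): freq=2, skip
  Position 1 ('d'): freq=2, skip
  Position 2 ('a'): freq=2, skip
  Position 3 ('d'): freq=2, skip
  Position 4 ('a'): freq=2, skip
  Position 5 ('c'): freq=2, skip
  No unique character found => answer = -1

-1


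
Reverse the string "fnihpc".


Input: fnihpc
Reading characters right to left:
  Position 5: 'c'
  Position 4: 'p'
  Position 3: 'h'
  Position 2: 'i'
  Position 1: 'n'
  Position 0: 'f'
Reversed: cphinf

cphinf


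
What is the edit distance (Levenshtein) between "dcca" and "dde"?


Computing edit distance: "dcca" -> "dde"
DP table:
           d    d    e
      0    1    2    3
  d   1    0    1    2
  c   2    1    1    2
  c   3    2    2    2
  a   4    3    3    3
Edit distance = dp[4][3] = 3

3


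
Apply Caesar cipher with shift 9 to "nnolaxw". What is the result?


Caesar cipher: shift "nnolaxw" by 9
  'n' (pos 13) + 9 = pos 22 = 'w'
  'n' (pos 13) + 9 = pos 22 = 'w'
  'o' (pos 14) + 9 = pos 23 = 'x'
  'l' (pos 11) + 9 = pos 20 = 'u'
  'a' (pos 0) + 9 = pos 9 = 'j'
  'x' (pos 23) + 9 = pos 6 = 'g'
  'w' (pos 22) + 9 = pos 5 = 'f'
Result: wwxujgf

wwxujgf


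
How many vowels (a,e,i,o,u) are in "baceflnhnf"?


Input: baceflnhnf
Checking each character:
  'b' at position 0: consonant
  'a' at position 1: vowel (running total: 1)
  'c' at position 2: consonant
  'e' at position 3: vowel (running total: 2)
  'f' at position 4: consonant
  'l' at position 5: consonant
  'n' at position 6: consonant
  'h' at position 7: consonant
  'n' at position 8: consonant
  'f' at position 9: consonant
Total vowels: 2

2


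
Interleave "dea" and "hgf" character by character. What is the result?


Interleaving "dea" and "hgf":
  Position 0: 'd' from first, 'h' from second => "dh"
  Position 1: 'e' from first, 'g' from second => "eg"
  Position 2: 'a' from first, 'f' from second => "af"
Result: dhegaf

dhegaf


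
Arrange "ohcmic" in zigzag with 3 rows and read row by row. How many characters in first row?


Zigzag "ohcmic" into 3 rows:
Placing characters:
  'o' => row 0
  'h' => row 1
  'c' => row 2
  'm' => row 1
  'i' => row 0
  'c' => row 1
Rows:
  Row 0: "oi"
  Row 1: "hmc"
  Row 2: "c"
First row length: 2

2


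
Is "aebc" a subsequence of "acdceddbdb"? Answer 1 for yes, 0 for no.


Check if "aebc" is a subsequence of "acdceddbdb"
Greedy scan:
  Position 0 ('a'): matches sub[0] = 'a'
  Position 1 ('c'): no match needed
  Position 2 ('d'): no match needed
  Position 3 ('c'): no match needed
  Position 4 ('e'): matches sub[1] = 'e'
  Position 5 ('d'): no match needed
  Position 6 ('d'): no match needed
  Position 7 ('b'): matches sub[2] = 'b'
  Position 8 ('d'): no match needed
  Position 9 ('b'): no match needed
Only matched 3/4 characters => not a subsequence

0


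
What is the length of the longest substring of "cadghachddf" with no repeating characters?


Input: "cadghachddf"
Sliding window (track last position of each char):
  Position 0 ('c'): window [0,0] length 1 -- new best
  Position 1 ('a'): window [0,1] length 2 -- new best
  Position 2 ('d'): window [0,2] length 3 -- new best
  Position 3 ('g'): window [0,3] length 4 -- new best
  Position 4 ('h'): window [0,4] length 5 -- new best
  Position 5 ('a'): repeat (last at 1), move window start to 2
  Position 5 ('a'): window [2,5] length 4
  Position 6 ('c'): window [2,6] length 5
  Position 7 ('h'): repeat (last at 4), move window start to 5
  Position 7 ('h'): window [5,7] length 3
  Position 8 ('d'): window [5,8] length 4
  Position 9 ('d'): repeat (last at 8), move window start to 9
  Position 9 ('d'): window [9,9] length 1
  Position 10 ('f'): window [9,10] length 2
Longest substring with no repeats: "cadgh" with length 5

5


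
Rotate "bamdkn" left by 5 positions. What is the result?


Input: "bamdkn", rotate left by 5
First 5 characters: "bamdk"
Remaining characters: "n"
Concatenate remaining + first: "n" + "bamdk" = "nbamdk"

nbamdk


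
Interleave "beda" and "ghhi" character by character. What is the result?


Interleaving "beda" and "ghhi":
  Position 0: 'b' from first, 'g' from second => "bg"
  Position 1: 'e' from first, 'h' from second => "eh"
  Position 2: 'd' from first, 'h' from second => "dh"
  Position 3: 'a' from first, 'i' from second => "ai"
Result: bgehdhai

bgehdhai


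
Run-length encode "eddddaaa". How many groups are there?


Input: eddddaaa
Scanning for consecutive runs:
  Group 1: 'e' x 1 (positions 0-0)
  Group 2: 'd' x 4 (positions 1-4)
  Group 3: 'a' x 3 (positions 5-7)
Total groups: 3

3


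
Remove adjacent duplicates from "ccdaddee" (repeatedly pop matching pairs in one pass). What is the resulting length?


Input: ccdaddee
Stack-based adjacent duplicate removal:
  Read 'c': push. Stack: c
  Read 'c': matches stack top 'c' => pop. Stack: (empty)
  Read 'd': push. Stack: d
  Read 'a': push. Stack: da
  Read 'd': push. Stack: dad
  Read 'd': matches stack top 'd' => pop. Stack: da
  Read 'e': push. Stack: dae
  Read 'e': matches stack top 'e' => pop. Stack: da
Final stack: "da" (length 2)

2


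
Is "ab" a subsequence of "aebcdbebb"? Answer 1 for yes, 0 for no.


Check if "ab" is a subsequence of "aebcdbebb"
Greedy scan:
  Position 0 ('a'): matches sub[0] = 'a'
  Position 1 ('e'): no match needed
  Position 2 ('b'): matches sub[1] = 'b'
  Position 3 ('c'): no match needed
  Position 4 ('d'): no match needed
  Position 5 ('b'): no match needed
  Position 6 ('e'): no match needed
  Position 7 ('b'): no match needed
  Position 8 ('b'): no match needed
All 2 characters matched => is a subsequence

1


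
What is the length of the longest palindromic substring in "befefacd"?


Input: "befefacd"
Checking substrings for palindromes:
  [1:4] "efe" (len 3) => palindrome
  [2:5] "fef" (len 3) => palindrome
Longest palindromic substring: "efe" with length 3

3


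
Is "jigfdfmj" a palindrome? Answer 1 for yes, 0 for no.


Input: jigfdfmj
Reversed: jmfdfgij
  Compare pos 0 ('j') with pos 7 ('j'): match
  Compare pos 1 ('i') with pos 6 ('m'): MISMATCH
  Compare pos 2 ('g') with pos 5 ('f'): MISMATCH
  Compare pos 3 ('f') with pos 4 ('d'): MISMATCH
Result: not a palindrome

0


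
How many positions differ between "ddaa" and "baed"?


Comparing "ddaa" and "baed" position by position:
  Position 0: 'd' vs 'b' => DIFFER
  Position 1: 'd' vs 'a' => DIFFER
  Position 2: 'a' vs 'e' => DIFFER
  Position 3: 'a' vs 'd' => DIFFER
Positions that differ: 4

4


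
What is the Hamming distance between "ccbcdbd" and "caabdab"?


Comparing "ccbcdbd" and "caabdab" position by position:
  Position 0: 'c' vs 'c' => same
  Position 1: 'c' vs 'a' => differ
  Position 2: 'b' vs 'a' => differ
  Position 3: 'c' vs 'b' => differ
  Position 4: 'd' vs 'd' => same
  Position 5: 'b' vs 'a' => differ
  Position 6: 'd' vs 'b' => differ
Total differences (Hamming distance): 5

5


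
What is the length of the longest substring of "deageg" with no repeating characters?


Input: "deageg"
Sliding window (track last position of each char):
  Position 0 ('d'): window [0,0] length 1 -- new best
  Position 1 ('e'): window [0,1] length 2 -- new best
  Position 2 ('a'): window [0,2] length 3 -- new best
  Position 3 ('g'): window [0,3] length 4 -- new best
  Position 4 ('e'): repeat (last at 1), move window start to 2
  Position 4 ('e'): window [2,4] length 3
  Position 5 ('g'): repeat (last at 3), move window start to 4
  Position 5 ('g'): window [4,5] length 2
Longest substring with no repeats: "deag" with length 4

4


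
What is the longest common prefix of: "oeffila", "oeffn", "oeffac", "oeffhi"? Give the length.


Words: oeffila, oeffn, oeffac, oeffhi
  Position 0: all 'o' => match
  Position 1: all 'e' => match
  Position 2: all 'f' => match
  Position 3: all 'f' => match
  Position 4: ('i', 'n', 'a', 'h') => mismatch, stop
LCP = "oeff" (length 4)

4


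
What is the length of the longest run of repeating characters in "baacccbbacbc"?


Input: "baacccbbacbc"
Scanning for longest run:
  Position 1 ('a'): new char, reset run to 1
  Position 2 ('a'): continues run of 'a', length=2
  Position 3 ('c'): new char, reset run to 1
  Position 4 ('c'): continues run of 'c', length=2
  Position 5 ('c'): continues run of 'c', length=3
  Position 6 ('b'): new char, reset run to 1
  Position 7 ('b'): continues run of 'b', length=2
  Position 8 ('a'): new char, reset run to 1
  Position 9 ('c'): new char, reset run to 1
  Position 10 ('b'): new char, reset run to 1
  Position 11 ('c'): new char, reset run to 1
Longest run: 'c' with length 3

3


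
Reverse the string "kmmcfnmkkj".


Input: kmmcfnmkkj
Reading characters right to left:
  Position 9: 'j'
  Position 8: 'k'
  Position 7: 'k'
  Position 6: 'm'
  Position 5: 'n'
  Position 4: 'f'
  Position 3: 'c'
  Position 2: 'm'
  Position 1: 'm'
  Position 0: 'k'
Reversed: jkkmnfcmmk

jkkmnfcmmk


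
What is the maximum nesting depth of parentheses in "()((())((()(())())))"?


Input: "()((())((()(())())))"
Tracking depth:
  Position 0 '(': depth becomes 1
  Position 1 ')': depth becomes 0
  Position 2 '(': depth becomes 1
  Position 3 '(': depth becomes 2
  Position 4 '(': depth becomes 3
  Position 5 ')': depth becomes 2
  Position 6 ')': depth becomes 1
  Position 7 '(': depth becomes 2
  Position 8 '(': depth becomes 3
  Position 9 '(': depth becomes 4
  Position 10 ')': depth becomes 3
  Position 11 '(': depth becomes 4
  Position 12 '(': depth becomes 5
  Position 13 ')': depth becomes 4
  Position 14 ')': depth becomes 3
  Position 15 '(': depth becomes 4
  Position 16 ')': depth becomes 3
  Position 17 ')': depth becomes 2
  Position 18 ')': depth becomes 1
  Position 19 ')': depth becomes 0
Maximum depth reached: 5

5


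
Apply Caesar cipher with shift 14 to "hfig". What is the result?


Caesar cipher: shift "hfig" by 14
  'h' (pos 7) + 14 = pos 21 = 'v'
  'f' (pos 5) + 14 = pos 19 = 't'
  'i' (pos 8) + 14 = pos 22 = 'w'
  'g' (pos 6) + 14 = pos 20 = 'u'
Result: vtwu

vtwu


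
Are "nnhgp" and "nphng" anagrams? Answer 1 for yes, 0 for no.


Strings: "nnhgp", "nphng"
Sorted first:  ghnnp
Sorted second: ghnnp
Sorted forms match => anagrams

1


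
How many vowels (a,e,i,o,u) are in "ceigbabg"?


Input: ceigbabg
Checking each character:
  'c' at position 0: consonant
  'e' at position 1: vowel (running total: 1)
  'i' at position 2: vowel (running total: 2)
  'g' at position 3: consonant
  'b' at position 4: consonant
  'a' at position 5: vowel (running total: 3)
  'b' at position 6: consonant
  'g' at position 7: consonant
Total vowels: 3

3


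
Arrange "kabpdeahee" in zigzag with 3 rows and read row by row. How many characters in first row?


Zigzag "kabpdeahee" into 3 rows:
Placing characters:
  'k' => row 0
  'a' => row 1
  'b' => row 2
  'p' => row 1
  'd' => row 0
  'e' => row 1
  'a' => row 2
  'h' => row 1
  'e' => row 0
  'e' => row 1
Rows:
  Row 0: "kde"
  Row 1: "apehe"
  Row 2: "ba"
First row length: 3

3


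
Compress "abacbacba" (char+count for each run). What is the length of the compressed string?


Input: abacbacba
Runs:
  'a' x 1 => "a1"
  'b' x 1 => "b1"
  'a' x 1 => "a1"
  'c' x 1 => "c1"
  'b' x 1 => "b1"
  'a' x 1 => "a1"
  'c' x 1 => "c1"
  'b' x 1 => "b1"
  'a' x 1 => "a1"
Compressed: "a1b1a1c1b1a1c1b1a1"
Compressed length: 18

18


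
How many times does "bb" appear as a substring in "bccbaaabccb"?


Searching for "bb" in "bccbaaabccb"
Scanning each position:
  Position 0: "bc" => no
  Position 1: "cc" => no
  Position 2: "cb" => no
  Position 3: "ba" => no
  Position 4: "aa" => no
  Position 5: "aa" => no
  Position 6: "ab" => no
  Position 7: "bc" => no
  Position 8: "cc" => no
  Position 9: "cb" => no
Total occurrences: 0

0


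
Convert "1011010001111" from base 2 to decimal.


Input: "1011010001111" in base 2
Positional expansion:
  Digit '1' (value 1) x 2^12 = 4096
  Digit '0' (value 0) x 2^11 = 0
  Digit '1' (value 1) x 2^10 = 1024
  Digit '1' (value 1) x 2^9 = 512
  Digit '0' (value 0) x 2^8 = 0
  Digit '1' (value 1) x 2^7 = 128
  Digit '0' (value 0) x 2^6 = 0
  Digit '0' (value 0) x 2^5 = 0
  Digit '0' (value 0) x 2^4 = 0
  Digit '1' (value 1) x 2^3 = 8
  Digit '1' (value 1) x 2^2 = 4
  Digit '1' (value 1) x 2^1 = 2
  Digit '1' (value 1) x 2^0 = 1
Sum = 5775

5775


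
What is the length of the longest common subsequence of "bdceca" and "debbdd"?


LCS of "bdceca" and "debbdd"
DP table:
           d    e    b    b    d    d
      0    0    0    0    0    0    0
  b   0    0    0    1    1    1    1
  d   0    1    1    1    1    2    2
  c   0    1    1    1    1    2    2
  e   0    1    2    2    2    2    2
  c   0    1    2    2    2    2    2
  a   0    1    2    2    2    2    2
LCS length = dp[6][6] = 2

2


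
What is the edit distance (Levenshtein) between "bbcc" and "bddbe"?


Computing edit distance: "bbcc" -> "bddbe"
DP table:
           b    d    d    b    e
      0    1    2    3    4    5
  b   1    0    1    2    3    4
  b   2    1    1    2    2    3
  c   3    2    2    2    3    3
  c   4    3    3    3    3    4
Edit distance = dp[4][5] = 4

4


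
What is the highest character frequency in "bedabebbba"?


Input: bedabebbba
Character counts:
  'a': 2
  'b': 5
  'd': 1
  'e': 2
Maximum frequency: 5

5


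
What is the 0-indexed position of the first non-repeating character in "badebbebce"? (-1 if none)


Input: badebbebce
Character frequencies:
  'a': 1
  'b': 4
  'c': 1
  'd': 1
  'e': 3
Scanning left to right for freq == 1:
  Position 0 ('b'): freq=4, skip
  Position 1 ('a'): unique! => answer = 1

1


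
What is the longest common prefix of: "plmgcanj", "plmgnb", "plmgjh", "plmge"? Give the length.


Words: plmgcanj, plmgnb, plmgjh, plmge
  Position 0: all 'p' => match
  Position 1: all 'l' => match
  Position 2: all 'm' => match
  Position 3: all 'g' => match
  Position 4: ('c', 'n', 'j', 'e') => mismatch, stop
LCP = "plmg" (length 4)

4


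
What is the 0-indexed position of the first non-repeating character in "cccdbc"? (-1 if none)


Input: cccdbc
Character frequencies:
  'b': 1
  'c': 4
  'd': 1
Scanning left to right for freq == 1:
  Position 0 ('c'): freq=4, skip
  Position 1 ('c'): freq=4, skip
  Position 2 ('c'): freq=4, skip
  Position 3 ('d'): unique! => answer = 3

3


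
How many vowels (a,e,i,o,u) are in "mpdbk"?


Input: mpdbk
Checking each character:
  'm' at position 0: consonant
  'p' at position 1: consonant
  'd' at position 2: consonant
  'b' at position 3: consonant
  'k' at position 4: consonant
Total vowels: 0

0


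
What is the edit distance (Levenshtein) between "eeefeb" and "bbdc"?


Computing edit distance: "eeefeb" -> "bbdc"
DP table:
           b    b    d    c
      0    1    2    3    4
  e   1    1    2    3    4
  e   2    2    2    3    4
  e   3    3    3    3    4
  f   4    4    4    4    4
  e   5    5    5    5    5
  b   6    5    5    6    6
Edit distance = dp[6][4] = 6

6


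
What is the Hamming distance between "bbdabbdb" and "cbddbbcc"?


Comparing "bbdabbdb" and "cbddbbcc" position by position:
  Position 0: 'b' vs 'c' => differ
  Position 1: 'b' vs 'b' => same
  Position 2: 'd' vs 'd' => same
  Position 3: 'a' vs 'd' => differ
  Position 4: 'b' vs 'b' => same
  Position 5: 'b' vs 'b' => same
  Position 6: 'd' vs 'c' => differ
  Position 7: 'b' vs 'c' => differ
Total differences (Hamming distance): 4

4


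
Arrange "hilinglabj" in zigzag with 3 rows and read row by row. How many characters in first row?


Zigzag "hilinglabj" into 3 rows:
Placing characters:
  'h' => row 0
  'i' => row 1
  'l' => row 2
  'i' => row 1
  'n' => row 0
  'g' => row 1
  'l' => row 2
  'a' => row 1
  'b' => row 0
  'j' => row 1
Rows:
  Row 0: "hnb"
  Row 1: "iigaj"
  Row 2: "ll"
First row length: 3

3


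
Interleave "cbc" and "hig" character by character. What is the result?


Interleaving "cbc" and "hig":
  Position 0: 'c' from first, 'h' from second => "ch"
  Position 1: 'b' from first, 'i' from second => "bi"
  Position 2: 'c' from first, 'g' from second => "cg"
Result: chbicg

chbicg


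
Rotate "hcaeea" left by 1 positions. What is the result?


Input: "hcaeea", rotate left by 1
First 1 characters: "h"
Remaining characters: "caeea"
Concatenate remaining + first: "caeea" + "h" = "caeeah"

caeeah


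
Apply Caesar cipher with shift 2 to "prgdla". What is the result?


Caesar cipher: shift "prgdla" by 2
  'p' (pos 15) + 2 = pos 17 = 'r'
  'r' (pos 17) + 2 = pos 19 = 't'
  'g' (pos 6) + 2 = pos 8 = 'i'
  'd' (pos 3) + 2 = pos 5 = 'f'
  'l' (pos 11) + 2 = pos 13 = 'n'
  'a' (pos 0) + 2 = pos 2 = 'c'
Result: rtifnc

rtifnc


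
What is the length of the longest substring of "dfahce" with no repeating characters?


Input: "dfahce"
Sliding window (track last position of each char):
  Position 0 ('d'): window [0,0] length 1 -- new best
  Position 1 ('f'): window [0,1] length 2 -- new best
  Position 2 ('a'): window [0,2] length 3 -- new best
  Position 3 ('h'): window [0,3] length 4 -- new best
  Position 4 ('c'): window [0,4] length 5 -- new best
  Position 5 ('e'): window [0,5] length 6 -- new best
Longest substring with no repeats: "dfahce" with length 6

6


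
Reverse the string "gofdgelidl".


Input: gofdgelidl
Reading characters right to left:
  Position 9: 'l'
  Position 8: 'd'
  Position 7: 'i'
  Position 6: 'l'
  Position 5: 'e'
  Position 4: 'g'
  Position 3: 'd'
  Position 2: 'f'
  Position 1: 'o'
  Position 0: 'g'
Reversed: ldilegdfog

ldilegdfog


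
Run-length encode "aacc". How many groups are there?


Input: aacc
Scanning for consecutive runs:
  Group 1: 'a' x 2 (positions 0-1)
  Group 2: 'c' x 2 (positions 2-3)
Total groups: 2

2


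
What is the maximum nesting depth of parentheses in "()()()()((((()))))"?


Input: "()()()()((((()))))"
Tracking depth:
  Position 0 '(': depth becomes 1
  Position 1 ')': depth becomes 0
  Position 2 '(': depth becomes 1
  Position 3 ')': depth becomes 0
  Position 4 '(': depth becomes 1
  Position 5 ')': depth becomes 0
  Position 6 '(': depth becomes 1
  Position 7 ')': depth becomes 0
  Position 8 '(': depth becomes 1
  Position 9 '(': depth becomes 2
  Position 10 '(': depth becomes 3
  Position 11 '(': depth becomes 4
  Position 12 '(': depth becomes 5
  Position 13 ')': depth becomes 4
  Position 14 ')': depth becomes 3
  Position 15 ')': depth becomes 2
  Position 16 ')': depth becomes 1
  Position 17 ')': depth becomes 0
Maximum depth reached: 5

5


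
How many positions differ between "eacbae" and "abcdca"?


Comparing "eacbae" and "abcdca" position by position:
  Position 0: 'e' vs 'a' => DIFFER
  Position 1: 'a' vs 'b' => DIFFER
  Position 2: 'c' vs 'c' => same
  Position 3: 'b' vs 'd' => DIFFER
  Position 4: 'a' vs 'c' => DIFFER
  Position 5: 'e' vs 'a' => DIFFER
Positions that differ: 5

5


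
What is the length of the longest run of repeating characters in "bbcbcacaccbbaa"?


Input: "bbcbcacaccbbaa"
Scanning for longest run:
  Position 1 ('b'): continues run of 'b', length=2
  Position 2 ('c'): new char, reset run to 1
  Position 3 ('b'): new char, reset run to 1
  Position 4 ('c'): new char, reset run to 1
  Position 5 ('a'): new char, reset run to 1
  Position 6 ('c'): new char, reset run to 1
  Position 7 ('a'): new char, reset run to 1
  Position 8 ('c'): new char, reset run to 1
  Position 9 ('c'): continues run of 'c', length=2
  Position 10 ('b'): new char, reset run to 1
  Position 11 ('b'): continues run of 'b', length=2
  Position 12 ('a'): new char, reset run to 1
  Position 13 ('a'): continues run of 'a', length=2
Longest run: 'b' with length 2

2


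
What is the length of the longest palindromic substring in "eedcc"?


Input: "eedcc"
Checking substrings for palindromes:
  [0:2] "ee" (len 2) => palindrome
  [3:5] "cc" (len 2) => palindrome
Longest palindromic substring: "ee" with length 2

2


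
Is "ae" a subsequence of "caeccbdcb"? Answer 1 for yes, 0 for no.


Check if "ae" is a subsequence of "caeccbdcb"
Greedy scan:
  Position 0 ('c'): no match needed
  Position 1 ('a'): matches sub[0] = 'a'
  Position 2 ('e'): matches sub[1] = 'e'
  Position 3 ('c'): no match needed
  Position 4 ('c'): no match needed
  Position 5 ('b'): no match needed
  Position 6 ('d'): no match needed
  Position 7 ('c'): no match needed
  Position 8 ('b'): no match needed
All 2 characters matched => is a subsequence

1


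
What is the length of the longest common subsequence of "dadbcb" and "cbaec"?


LCS of "dadbcb" and "cbaec"
DP table:
           c    b    a    e    c
      0    0    0    0    0    0
  d   0    0    0    0    0    0
  a   0    0    0    1    1    1
  d   0    0    0    1    1    1
  b   0    0    1    1    1    1
  c   0    1    1    1    1    2
  b   0    1    2    2    2    2
LCS length = dp[6][5] = 2

2


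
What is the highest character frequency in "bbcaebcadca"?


Input: bbcaebcadca
Character counts:
  'a': 3
  'b': 3
  'c': 3
  'd': 1
  'e': 1
Maximum frequency: 3

3


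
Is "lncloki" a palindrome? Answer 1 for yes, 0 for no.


Input: lncloki
Reversed: ikolcnl
  Compare pos 0 ('l') with pos 6 ('i'): MISMATCH
  Compare pos 1 ('n') with pos 5 ('k'): MISMATCH
  Compare pos 2 ('c') with pos 4 ('o'): MISMATCH
Result: not a palindrome

0


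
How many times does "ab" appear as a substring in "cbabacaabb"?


Searching for "ab" in "cbabacaabb"
Scanning each position:
  Position 0: "cb" => no
  Position 1: "ba" => no
  Position 2: "ab" => MATCH
  Position 3: "ba" => no
  Position 4: "ac" => no
  Position 5: "ca" => no
  Position 6: "aa" => no
  Position 7: "ab" => MATCH
  Position 8: "bb" => no
Total occurrences: 2

2


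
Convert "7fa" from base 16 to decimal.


Input: "7fa" in base 16
Positional expansion:
  Digit '7' (value 7) x 16^2 = 1792
  Digit 'f' (value 15) x 16^1 = 240
  Digit 'a' (value 10) x 16^0 = 10
Sum = 2042

2042


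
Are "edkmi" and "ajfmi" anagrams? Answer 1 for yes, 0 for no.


Strings: "edkmi", "ajfmi"
Sorted first:  deikm
Sorted second: afijm
Differ at position 0: 'd' vs 'a' => not anagrams

0


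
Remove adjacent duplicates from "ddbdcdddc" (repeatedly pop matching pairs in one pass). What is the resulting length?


Input: ddbdcdddc
Stack-based adjacent duplicate removal:
  Read 'd': push. Stack: d
  Read 'd': matches stack top 'd' => pop. Stack: (empty)
  Read 'b': push. Stack: b
  Read 'd': push. Stack: bd
  Read 'c': push. Stack: bdc
  Read 'd': push. Stack: bdcd
  Read 'd': matches stack top 'd' => pop. Stack: bdc
  Read 'd': push. Stack: bdcd
  Read 'c': push. Stack: bdcdc
Final stack: "bdcdc" (length 5)

5


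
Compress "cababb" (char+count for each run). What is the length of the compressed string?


Input: cababb
Runs:
  'c' x 1 => "c1"
  'a' x 1 => "a1"
  'b' x 1 => "b1"
  'a' x 1 => "a1"
  'b' x 2 => "b2"
Compressed: "c1a1b1a1b2"
Compressed length: 10

10


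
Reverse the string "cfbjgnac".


Input: cfbjgnac
Reading characters right to left:
  Position 7: 'c'
  Position 6: 'a'
  Position 5: 'n'
  Position 4: 'g'
  Position 3: 'j'
  Position 2: 'b'
  Position 1: 'f'
  Position 0: 'c'
Reversed: cangjbfc

cangjbfc


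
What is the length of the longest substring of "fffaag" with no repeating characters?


Input: "fffaag"
Sliding window (track last position of each char):
  Position 0 ('f'): window [0,0] length 1 -- new best
  Position 1 ('f'): repeat (last at 0), move window start to 1
  Position 1 ('f'): window [1,1] length 1
  Position 2 ('f'): repeat (last at 1), move window start to 2
  Position 2 ('f'): window [2,2] length 1
  Position 3 ('a'): window [2,3] length 2 -- new best
  Position 4 ('a'): repeat (last at 3), move window start to 4
  Position 4 ('a'): window [4,4] length 1
  Position 5 ('g'): window [4,5] length 2
Longest substring with no repeats: "fa" with length 2

2


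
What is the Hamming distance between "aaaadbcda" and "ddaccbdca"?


Comparing "aaaadbcda" and "ddaccbdca" position by position:
  Position 0: 'a' vs 'd' => differ
  Position 1: 'a' vs 'd' => differ
  Position 2: 'a' vs 'a' => same
  Position 3: 'a' vs 'c' => differ
  Position 4: 'd' vs 'c' => differ
  Position 5: 'b' vs 'b' => same
  Position 6: 'c' vs 'd' => differ
  Position 7: 'd' vs 'c' => differ
  Position 8: 'a' vs 'a' => same
Total differences (Hamming distance): 6

6


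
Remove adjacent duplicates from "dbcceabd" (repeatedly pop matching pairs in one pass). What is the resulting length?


Input: dbcceabd
Stack-based adjacent duplicate removal:
  Read 'd': push. Stack: d
  Read 'b': push. Stack: db
  Read 'c': push. Stack: dbc
  Read 'c': matches stack top 'c' => pop. Stack: db
  Read 'e': push. Stack: dbe
  Read 'a': push. Stack: dbea
  Read 'b': push. Stack: dbeab
  Read 'd': push. Stack: dbeabd
Final stack: "dbeabd" (length 6)

6
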